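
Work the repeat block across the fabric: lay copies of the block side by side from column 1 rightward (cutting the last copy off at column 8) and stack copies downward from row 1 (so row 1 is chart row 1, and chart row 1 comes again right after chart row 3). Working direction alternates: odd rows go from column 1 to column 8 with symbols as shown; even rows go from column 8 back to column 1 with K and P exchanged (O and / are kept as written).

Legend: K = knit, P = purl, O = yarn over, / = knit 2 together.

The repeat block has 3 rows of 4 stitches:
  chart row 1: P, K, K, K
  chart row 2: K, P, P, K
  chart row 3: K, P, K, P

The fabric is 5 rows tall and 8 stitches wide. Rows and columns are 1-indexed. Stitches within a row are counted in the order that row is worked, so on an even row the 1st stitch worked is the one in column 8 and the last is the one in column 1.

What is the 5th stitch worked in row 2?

For row 2: chart row = ((2-1) mod 3) + 1 = 2; this is a WS (even) row.
Chart row 2 tiled across columns 1-8: K P P K K P P K
WS row: flip the tiled sequence (start at column 8) and apply K<->P; O and / stay.
Row 2 as worked: P K K P P K K P
The 5th stitch worked is P.

Stitch:
P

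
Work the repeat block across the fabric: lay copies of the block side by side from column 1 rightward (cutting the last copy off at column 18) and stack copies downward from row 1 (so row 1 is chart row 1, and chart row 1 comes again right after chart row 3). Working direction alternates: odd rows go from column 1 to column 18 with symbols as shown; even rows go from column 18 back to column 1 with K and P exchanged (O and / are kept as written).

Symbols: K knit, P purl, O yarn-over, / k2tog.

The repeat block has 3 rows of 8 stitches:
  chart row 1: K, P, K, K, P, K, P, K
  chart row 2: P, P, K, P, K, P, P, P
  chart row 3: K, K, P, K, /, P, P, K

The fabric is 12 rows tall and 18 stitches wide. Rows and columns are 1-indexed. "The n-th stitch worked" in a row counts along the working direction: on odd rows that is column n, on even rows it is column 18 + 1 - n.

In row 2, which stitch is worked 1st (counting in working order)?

Result:
K

Derivation:
For row 2: chart row = ((2-1) mod 3) + 1 = 2; this is a WS (even) row.
Chart row 2 tiled across columns 1-18: P P K P K P P P P P K P K P P P P P
Wrong side: read the tiled row from column 18 down to 1 and exchange K with P (leave O, /).
Row 2 as worked: K K K K K P K P K K K K K P K P K K
Counting 1 along the worked row gives K.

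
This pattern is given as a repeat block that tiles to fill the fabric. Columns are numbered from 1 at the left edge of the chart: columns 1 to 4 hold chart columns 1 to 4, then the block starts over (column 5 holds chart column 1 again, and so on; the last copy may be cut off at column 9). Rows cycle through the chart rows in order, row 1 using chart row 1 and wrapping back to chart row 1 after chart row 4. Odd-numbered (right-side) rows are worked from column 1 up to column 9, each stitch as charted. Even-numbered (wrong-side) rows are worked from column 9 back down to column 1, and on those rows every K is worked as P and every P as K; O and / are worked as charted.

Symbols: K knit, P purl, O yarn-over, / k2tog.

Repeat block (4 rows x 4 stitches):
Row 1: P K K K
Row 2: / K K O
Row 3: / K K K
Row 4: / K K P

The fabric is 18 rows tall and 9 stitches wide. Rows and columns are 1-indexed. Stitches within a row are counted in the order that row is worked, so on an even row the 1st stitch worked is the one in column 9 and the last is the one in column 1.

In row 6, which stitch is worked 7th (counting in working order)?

Result:
P

Derivation:
Row 6 uses chart row ((6-1) mod 4)+1 = 2. Row 6 is even, so WS.
Chart row 2 tiled across columns 1-9: / K K O / K K O /
Wrong side: read the tiled row from column 9 down to 1 and exchange K with P (leave O, /).
Row 6 as worked: / O P P / O P P /
Stitch 7 in working order -> P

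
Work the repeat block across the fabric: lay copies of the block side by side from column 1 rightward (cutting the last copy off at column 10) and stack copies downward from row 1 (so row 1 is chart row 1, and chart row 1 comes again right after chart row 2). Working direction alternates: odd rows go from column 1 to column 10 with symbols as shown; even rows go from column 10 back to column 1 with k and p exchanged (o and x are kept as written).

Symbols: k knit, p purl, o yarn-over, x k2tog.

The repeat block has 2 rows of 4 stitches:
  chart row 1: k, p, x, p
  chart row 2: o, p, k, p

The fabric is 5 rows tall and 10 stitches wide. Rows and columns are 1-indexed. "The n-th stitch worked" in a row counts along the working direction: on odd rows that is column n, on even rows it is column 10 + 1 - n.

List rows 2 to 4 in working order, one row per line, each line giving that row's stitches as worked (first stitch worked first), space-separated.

Rows as worked:
k o k p k o k p k o
k p x p k p x p k p
k o k p k o k p k o

Derivation:
Row 2: chart row 2, WS - tiled (columns 1-10): o p k p o p k p o p; work from column 10 back to 1 with k<->p swapped.
Row 3: chart row 1, RS - tile across columns 1-10 and work as-is.
Row 4: chart row 2, WS - tiled (columns 1-10): o p k p o p k p o p; work from column 10 back to 1 with k<->p swapped.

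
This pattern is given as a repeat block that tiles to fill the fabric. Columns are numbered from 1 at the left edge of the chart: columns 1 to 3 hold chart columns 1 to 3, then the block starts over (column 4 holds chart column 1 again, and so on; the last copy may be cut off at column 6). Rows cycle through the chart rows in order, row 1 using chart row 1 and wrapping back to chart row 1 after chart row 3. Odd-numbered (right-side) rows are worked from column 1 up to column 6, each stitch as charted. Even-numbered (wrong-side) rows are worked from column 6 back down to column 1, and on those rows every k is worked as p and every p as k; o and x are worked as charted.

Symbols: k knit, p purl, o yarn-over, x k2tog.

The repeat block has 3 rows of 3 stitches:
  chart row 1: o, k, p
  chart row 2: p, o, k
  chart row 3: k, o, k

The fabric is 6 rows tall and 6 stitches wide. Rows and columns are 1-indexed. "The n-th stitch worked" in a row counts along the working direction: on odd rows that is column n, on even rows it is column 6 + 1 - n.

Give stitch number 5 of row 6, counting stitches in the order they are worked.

Row 6 uses chart row ((6-1) mod 3)+1 = 3. Row 6 is even, so WS.
Chart row 3 tiled across columns 1-6: k o k k o k
WS: work from column 6 back to column 1 (reverse the tiled row), swapping k<->p (o and x unchanged).
Row 6 as worked: p o p p o p
Stitch 5 in working order -> o

Result:
o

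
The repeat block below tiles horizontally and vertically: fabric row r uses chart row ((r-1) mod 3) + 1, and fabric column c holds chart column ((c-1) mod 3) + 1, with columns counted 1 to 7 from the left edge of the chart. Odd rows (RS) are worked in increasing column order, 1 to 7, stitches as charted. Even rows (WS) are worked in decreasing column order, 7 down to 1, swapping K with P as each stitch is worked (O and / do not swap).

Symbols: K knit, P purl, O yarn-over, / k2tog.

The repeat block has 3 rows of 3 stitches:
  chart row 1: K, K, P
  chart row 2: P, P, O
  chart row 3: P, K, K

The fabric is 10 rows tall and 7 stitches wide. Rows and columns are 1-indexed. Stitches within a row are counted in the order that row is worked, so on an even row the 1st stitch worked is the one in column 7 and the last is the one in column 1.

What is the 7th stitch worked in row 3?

== STITCH ==
P

Derivation:
Row 3: (3-1) mod 3 = 2, so use chart row 3. Odd row -> RS.
Chart row 3 tiled across columns 1-7: P K K P K K P
Right side: take the tiled row as-is (worked left to right from column 1).
Counting 7 along the worked row gives P.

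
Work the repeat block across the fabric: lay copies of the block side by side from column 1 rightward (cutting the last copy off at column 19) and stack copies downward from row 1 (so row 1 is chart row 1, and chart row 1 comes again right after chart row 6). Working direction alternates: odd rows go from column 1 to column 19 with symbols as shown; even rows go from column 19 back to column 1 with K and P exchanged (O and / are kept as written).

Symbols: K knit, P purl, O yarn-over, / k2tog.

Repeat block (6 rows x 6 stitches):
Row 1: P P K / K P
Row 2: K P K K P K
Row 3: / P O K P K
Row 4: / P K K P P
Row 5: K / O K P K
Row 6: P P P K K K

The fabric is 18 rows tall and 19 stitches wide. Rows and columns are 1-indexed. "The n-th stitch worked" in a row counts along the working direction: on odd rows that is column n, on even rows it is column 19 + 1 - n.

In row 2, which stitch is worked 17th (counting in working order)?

Row 2 uses chart row ((2-1) mod 6)+1 = 2. Row 2 is even, so WS.
Chart row 2 tiled across columns 1-19: K P K K P K K P K K P K K P K K P K K
WS: work from column 19 back to column 1 (reverse the tiled row), swapping K<->P (O and / unchanged).
Row 2 as worked: P P K P P K P P K P P K P P K P P K P
The 17th stitch worked is P.

Stitch:
P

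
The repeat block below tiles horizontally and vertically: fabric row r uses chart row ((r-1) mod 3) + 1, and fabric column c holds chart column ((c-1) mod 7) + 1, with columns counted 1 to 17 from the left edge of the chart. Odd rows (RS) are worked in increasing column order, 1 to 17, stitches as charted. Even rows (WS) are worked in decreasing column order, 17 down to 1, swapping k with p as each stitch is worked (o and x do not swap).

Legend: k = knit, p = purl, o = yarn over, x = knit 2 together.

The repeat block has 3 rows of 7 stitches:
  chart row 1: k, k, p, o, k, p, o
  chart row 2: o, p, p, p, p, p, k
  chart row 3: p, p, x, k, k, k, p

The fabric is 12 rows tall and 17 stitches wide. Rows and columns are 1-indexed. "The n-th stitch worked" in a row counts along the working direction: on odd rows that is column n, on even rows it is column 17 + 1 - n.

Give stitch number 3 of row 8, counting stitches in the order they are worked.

Result:
o

Derivation:
Row 8 uses chart row ((8-1) mod 3)+1 = 2. Row 8 is even, so WS.
Chart row 2 tiled across columns 1-17: o p p p p p k o p p p p p k o p p
Wrong side: read the tiled row from column 17 down to 1 and exchange k with p (leave o, x).
Row 8 as worked: k k o p k k k k k o p k k k k k o
The 3rd stitch worked is o.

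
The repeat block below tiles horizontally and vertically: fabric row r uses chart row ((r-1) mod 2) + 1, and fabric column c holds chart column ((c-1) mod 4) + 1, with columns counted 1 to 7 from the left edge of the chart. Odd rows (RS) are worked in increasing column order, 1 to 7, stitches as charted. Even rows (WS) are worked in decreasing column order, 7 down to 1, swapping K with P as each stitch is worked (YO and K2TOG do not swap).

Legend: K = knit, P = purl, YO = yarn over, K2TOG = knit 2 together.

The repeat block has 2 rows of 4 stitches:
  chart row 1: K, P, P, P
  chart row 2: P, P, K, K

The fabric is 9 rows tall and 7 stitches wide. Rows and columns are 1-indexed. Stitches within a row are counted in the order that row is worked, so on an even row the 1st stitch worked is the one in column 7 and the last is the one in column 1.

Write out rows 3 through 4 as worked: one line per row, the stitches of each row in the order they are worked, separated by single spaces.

Row 3: chart row 1, RS - tile across columns 1-7 and work as-is.
Row 4: chart row 2, WS - tiled (columns 1-7): P P K K P P K; work from column 7 back to 1 with K<->P swapped.

Rows as worked:
K P P P K P P
P K K P P K K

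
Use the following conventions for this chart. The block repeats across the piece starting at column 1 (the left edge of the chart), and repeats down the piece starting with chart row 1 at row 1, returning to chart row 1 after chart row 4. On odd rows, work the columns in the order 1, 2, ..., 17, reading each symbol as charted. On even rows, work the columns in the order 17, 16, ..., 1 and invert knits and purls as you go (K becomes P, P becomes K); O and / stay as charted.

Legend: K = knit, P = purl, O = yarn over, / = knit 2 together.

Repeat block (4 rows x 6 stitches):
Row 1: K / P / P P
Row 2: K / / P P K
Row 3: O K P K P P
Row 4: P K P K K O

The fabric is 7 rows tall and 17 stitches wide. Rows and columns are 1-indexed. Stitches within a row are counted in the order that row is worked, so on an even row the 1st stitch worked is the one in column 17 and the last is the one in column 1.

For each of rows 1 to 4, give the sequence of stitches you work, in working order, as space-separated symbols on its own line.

Row 1: chart row 1, RS - tile across columns 1-17 and work as-is.
Row 2: chart row 2, WS - tiled (columns 1-17): K / / P P K K / / P P K K / / P P; work from column 17 back to 1 with K<->P swapped.
Row 3: chart row 3, RS - tile across columns 1-17 and work as-is.
Row 4: chart row 4, WS - tiled (columns 1-17): P K P K K O P K P K K O P K P K K; work from column 17 back to 1 with K<->P swapped.

Result:
K / P / P P K / P / P P K / P / P
K K / / P P K K / / P P K K / / P
O K P K P P O K P K P P O K P K P
P P K P K O P P K P K O P P K P K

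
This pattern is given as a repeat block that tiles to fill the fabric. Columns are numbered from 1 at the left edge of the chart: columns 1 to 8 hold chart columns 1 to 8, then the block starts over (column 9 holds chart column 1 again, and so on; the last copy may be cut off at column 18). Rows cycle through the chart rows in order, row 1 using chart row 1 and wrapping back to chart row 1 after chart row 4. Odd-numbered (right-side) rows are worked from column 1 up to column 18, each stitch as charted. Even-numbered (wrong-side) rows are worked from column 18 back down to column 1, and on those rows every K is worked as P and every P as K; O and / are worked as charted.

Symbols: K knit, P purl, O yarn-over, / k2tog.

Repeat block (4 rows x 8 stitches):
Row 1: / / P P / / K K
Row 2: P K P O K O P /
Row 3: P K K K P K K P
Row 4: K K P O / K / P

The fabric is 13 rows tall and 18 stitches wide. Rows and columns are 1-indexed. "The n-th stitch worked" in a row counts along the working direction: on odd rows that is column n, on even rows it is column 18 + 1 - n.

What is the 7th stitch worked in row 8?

For row 8: chart row = ((8-1) mod 4) + 1 = 4; this is a WS (even) row.
Chart row 4 tiled across columns 1-18: K K P O / K / P K K P O / K / P K K
WS row: flip the tiled sequence (start at column 18) and apply K<->P; O and / stay.
Row 8 as worked: P P K / P / O K P P K / P / O K P P
Stitch 7 in working order -> O

Stitch:
O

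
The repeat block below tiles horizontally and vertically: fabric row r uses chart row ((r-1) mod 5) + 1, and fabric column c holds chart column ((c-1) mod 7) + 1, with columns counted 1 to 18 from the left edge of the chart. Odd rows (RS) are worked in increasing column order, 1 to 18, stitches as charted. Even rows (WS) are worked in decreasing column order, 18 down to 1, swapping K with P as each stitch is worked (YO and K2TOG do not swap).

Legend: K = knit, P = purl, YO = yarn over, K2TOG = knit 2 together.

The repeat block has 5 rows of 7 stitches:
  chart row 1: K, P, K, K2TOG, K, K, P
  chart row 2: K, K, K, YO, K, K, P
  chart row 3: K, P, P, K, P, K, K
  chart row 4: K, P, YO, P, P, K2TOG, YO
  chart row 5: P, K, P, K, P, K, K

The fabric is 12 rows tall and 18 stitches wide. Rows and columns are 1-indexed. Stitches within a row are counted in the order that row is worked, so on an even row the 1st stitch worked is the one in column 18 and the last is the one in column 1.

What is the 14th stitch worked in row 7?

Row 7 uses chart row ((7-1) mod 5)+1 = 2. Row 7 is odd, so RS.
Chart row 2 tiled across columns 1-18: K K K YO K K P K K K YO K K P K K K YO
RS row: no reversal, no swap; stitch n worked = column n.
Counting 14 along the worked row gives P.

Result:
P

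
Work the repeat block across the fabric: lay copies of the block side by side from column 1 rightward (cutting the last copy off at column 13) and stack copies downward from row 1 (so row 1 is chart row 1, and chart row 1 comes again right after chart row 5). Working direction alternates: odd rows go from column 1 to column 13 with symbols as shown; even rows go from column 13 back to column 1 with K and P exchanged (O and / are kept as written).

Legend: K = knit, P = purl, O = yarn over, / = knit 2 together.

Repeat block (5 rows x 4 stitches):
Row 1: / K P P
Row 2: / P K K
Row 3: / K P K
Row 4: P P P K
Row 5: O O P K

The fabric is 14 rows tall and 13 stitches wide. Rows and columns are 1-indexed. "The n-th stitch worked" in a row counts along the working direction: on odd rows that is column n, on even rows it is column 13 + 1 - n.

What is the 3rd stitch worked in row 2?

Row 2 uses chart row ((2-1) mod 5)+1 = 2. Row 2 is even, so WS.
Chart row 2 tiled across columns 1-13: / P K K / P K K / P K K /
WS: work from column 13 back to column 1 (reverse the tiled row), swapping K<->P (O and / unchanged).
Row 2 as worked: / P P K / P P K / P P K /
Stitch 3 in working order -> P

== STITCH ==
P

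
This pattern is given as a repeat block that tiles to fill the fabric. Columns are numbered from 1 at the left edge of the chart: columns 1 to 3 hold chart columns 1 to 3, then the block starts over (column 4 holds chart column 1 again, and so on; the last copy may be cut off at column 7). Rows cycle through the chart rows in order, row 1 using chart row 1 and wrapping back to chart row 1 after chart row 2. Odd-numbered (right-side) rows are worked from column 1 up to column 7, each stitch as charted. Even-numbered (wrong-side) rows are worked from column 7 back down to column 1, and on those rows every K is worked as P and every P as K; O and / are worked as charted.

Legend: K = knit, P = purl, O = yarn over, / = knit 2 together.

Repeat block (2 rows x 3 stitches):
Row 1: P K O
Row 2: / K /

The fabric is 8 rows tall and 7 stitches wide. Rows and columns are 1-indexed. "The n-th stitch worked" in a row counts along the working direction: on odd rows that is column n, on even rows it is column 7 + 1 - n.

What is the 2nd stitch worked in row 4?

For row 4: chart row = ((4-1) mod 2) + 1 = 2; this is a WS (even) row.
Chart row 2 tiled across columns 1-7: / K / / K / /
WS row: flip the tiled sequence (start at column 7) and apply K<->P; O and / stay.
Row 4 as worked: / / P / / P /
Stitch 2 in working order -> /

== STITCH ==
/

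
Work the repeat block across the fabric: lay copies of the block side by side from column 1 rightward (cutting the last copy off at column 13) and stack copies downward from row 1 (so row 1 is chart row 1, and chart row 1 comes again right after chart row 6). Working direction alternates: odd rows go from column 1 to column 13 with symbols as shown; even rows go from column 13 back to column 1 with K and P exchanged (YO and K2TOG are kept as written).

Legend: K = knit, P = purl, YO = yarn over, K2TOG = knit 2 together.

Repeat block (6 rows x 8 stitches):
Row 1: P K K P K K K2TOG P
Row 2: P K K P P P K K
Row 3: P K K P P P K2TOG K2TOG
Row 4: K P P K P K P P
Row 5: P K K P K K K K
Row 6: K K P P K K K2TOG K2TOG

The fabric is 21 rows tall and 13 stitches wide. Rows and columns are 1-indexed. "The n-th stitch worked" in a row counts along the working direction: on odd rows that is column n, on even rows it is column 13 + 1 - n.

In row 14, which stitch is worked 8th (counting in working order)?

Row 14 uses chart row ((14-1) mod 6)+1 = 2. Row 14 is even, so WS.
Chart row 2 tiled across columns 1-13: P K K P P P K K P K K P P
Wrong side: read the tiled row from column 13 down to 1 and exchange K with P (leave YO, K2TOG).
Row 14 as worked: K K P P K P P K K K P P K
Stitch 8 in working order -> K

Result:
K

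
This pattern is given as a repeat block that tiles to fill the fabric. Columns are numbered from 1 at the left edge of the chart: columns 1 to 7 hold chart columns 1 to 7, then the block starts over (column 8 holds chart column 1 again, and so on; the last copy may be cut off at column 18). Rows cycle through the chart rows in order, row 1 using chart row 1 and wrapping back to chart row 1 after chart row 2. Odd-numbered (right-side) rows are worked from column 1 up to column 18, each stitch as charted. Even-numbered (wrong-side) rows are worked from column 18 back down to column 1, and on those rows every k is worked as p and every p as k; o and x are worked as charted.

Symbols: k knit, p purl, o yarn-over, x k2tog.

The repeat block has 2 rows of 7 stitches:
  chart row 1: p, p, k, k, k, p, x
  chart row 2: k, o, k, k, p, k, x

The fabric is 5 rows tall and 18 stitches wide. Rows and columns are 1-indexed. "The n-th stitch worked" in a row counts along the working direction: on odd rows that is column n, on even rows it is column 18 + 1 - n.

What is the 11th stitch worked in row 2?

For row 2: chart row = ((2-1) mod 2) + 1 = 2; this is a WS (even) row.
Chart row 2 tiled across columns 1-18: k o k k p k x k o k k p k x k o k k
WS row: flip the tiled sequence (start at column 18) and apply k<->p; o and x stay.
Row 2 as worked: p p o p x p k p p o p x p k p p o p
Stitch 11 in working order -> p

== STITCH ==
p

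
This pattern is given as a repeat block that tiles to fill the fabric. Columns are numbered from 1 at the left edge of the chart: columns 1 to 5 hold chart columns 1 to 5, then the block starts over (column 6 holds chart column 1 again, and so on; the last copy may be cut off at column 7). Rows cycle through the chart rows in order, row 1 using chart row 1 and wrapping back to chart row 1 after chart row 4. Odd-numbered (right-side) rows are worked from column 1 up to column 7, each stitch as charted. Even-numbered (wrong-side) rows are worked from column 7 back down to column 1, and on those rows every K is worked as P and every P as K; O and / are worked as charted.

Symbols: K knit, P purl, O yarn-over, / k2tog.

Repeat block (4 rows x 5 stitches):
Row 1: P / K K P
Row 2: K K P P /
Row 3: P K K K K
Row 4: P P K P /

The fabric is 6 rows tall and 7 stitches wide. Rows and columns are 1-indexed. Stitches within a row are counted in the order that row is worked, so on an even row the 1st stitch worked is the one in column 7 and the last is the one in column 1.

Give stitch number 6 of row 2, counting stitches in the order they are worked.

Row 2: (2-1) mod 4 = 1, so use chart row 2. Even row -> WS.
Chart row 2 tiled across columns 1-7: K K P P / K K
WS: work from column 7 back to column 1 (reverse the tiled row), swapping K<->P (O and / unchanged).
Row 2 as worked: P P / K K P P
Stitch 6 in working order -> P

Result:
P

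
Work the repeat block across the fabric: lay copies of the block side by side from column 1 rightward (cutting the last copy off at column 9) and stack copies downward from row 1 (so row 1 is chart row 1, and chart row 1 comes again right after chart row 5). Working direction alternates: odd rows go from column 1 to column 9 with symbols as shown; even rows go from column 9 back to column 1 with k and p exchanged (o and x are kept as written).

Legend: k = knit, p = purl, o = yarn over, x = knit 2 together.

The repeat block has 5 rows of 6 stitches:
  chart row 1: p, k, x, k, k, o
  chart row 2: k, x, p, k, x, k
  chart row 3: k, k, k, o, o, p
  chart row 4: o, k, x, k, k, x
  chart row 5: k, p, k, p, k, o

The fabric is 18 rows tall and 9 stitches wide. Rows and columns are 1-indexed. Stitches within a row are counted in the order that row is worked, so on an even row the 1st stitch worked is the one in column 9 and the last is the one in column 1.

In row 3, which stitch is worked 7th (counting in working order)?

Row 3 uses chart row ((3-1) mod 5)+1 = 3. Row 3 is odd, so RS.
Chart row 3 tiled across columns 1-9: k k k o o p k k k
RS: work column 1 to column 9, symbols as charted — the tiled row is the row as worked.
Counting 7 along the worked row gives k.

== STITCH ==
k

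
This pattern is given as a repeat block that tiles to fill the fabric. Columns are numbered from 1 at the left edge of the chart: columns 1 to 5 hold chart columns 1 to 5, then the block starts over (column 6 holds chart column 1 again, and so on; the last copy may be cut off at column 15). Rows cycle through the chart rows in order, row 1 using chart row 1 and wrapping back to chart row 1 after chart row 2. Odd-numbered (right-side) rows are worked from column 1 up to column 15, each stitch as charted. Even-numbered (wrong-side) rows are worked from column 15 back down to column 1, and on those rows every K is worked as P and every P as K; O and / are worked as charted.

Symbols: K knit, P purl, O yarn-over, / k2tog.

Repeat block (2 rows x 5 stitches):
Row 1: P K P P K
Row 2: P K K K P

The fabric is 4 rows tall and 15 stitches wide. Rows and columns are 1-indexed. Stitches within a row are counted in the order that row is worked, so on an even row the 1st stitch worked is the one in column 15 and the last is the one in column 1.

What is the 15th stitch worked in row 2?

Result:
K

Derivation:
Row 2: (2-1) mod 2 = 1, so use chart row 2. Even row -> WS.
Chart row 2 tiled across columns 1-15: P K K K P P K K K P P K K K P
Wrong side: read the tiled row from column 15 down to 1 and exchange K with P (leave O, /).
Row 2 as worked: K P P P K K P P P K K P P P K
The 15th stitch worked is K.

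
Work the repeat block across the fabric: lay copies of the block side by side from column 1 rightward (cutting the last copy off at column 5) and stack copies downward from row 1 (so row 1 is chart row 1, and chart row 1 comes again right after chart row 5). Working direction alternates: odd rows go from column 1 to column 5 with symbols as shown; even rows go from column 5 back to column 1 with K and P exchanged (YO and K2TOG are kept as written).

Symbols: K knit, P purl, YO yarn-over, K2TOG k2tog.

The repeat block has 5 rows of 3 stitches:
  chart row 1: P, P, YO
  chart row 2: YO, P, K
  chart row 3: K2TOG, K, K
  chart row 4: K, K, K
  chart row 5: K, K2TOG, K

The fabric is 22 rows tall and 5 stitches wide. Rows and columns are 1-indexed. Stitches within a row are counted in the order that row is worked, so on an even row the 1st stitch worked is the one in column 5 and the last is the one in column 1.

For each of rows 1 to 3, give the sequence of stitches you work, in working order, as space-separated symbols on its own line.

Row 1: chart row 1, RS - tile across columns 1-5 and work as-is.
Row 2: chart row 2, WS - tiled (columns 1-5): YO P K YO P; work from column 5 back to 1 with K<->P swapped.
Row 3: chart row 3, RS - tile across columns 1-5 and work as-is.

Rows as worked:
P P YO P P
K YO P K YO
K2TOG K K K2TOG K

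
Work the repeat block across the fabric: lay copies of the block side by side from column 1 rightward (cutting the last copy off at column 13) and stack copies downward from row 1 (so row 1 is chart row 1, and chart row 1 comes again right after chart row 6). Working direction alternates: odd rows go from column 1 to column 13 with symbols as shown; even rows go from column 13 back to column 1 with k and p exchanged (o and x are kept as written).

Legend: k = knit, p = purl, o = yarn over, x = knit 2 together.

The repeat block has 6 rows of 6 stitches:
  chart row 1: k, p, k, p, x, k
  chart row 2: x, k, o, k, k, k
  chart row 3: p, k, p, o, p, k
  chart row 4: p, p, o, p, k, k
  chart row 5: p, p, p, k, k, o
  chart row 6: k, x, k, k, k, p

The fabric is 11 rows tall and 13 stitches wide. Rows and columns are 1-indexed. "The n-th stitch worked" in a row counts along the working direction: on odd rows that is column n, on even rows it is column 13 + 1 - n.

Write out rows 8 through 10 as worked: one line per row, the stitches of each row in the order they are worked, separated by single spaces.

Result:
x p p p o p x p p p o p x
p k p o p k p k p o p k p
k p p k o k k p p k o k k

Derivation:
Row 8: chart row 2, WS - tiled (columns 1-13): x k o k k k x k o k k k x; work from column 13 back to 1 with k<->p swapped.
Row 9: chart row 3, RS - tile across columns 1-13 and work as-is.
Row 10: chart row 4, WS - tiled (columns 1-13): p p o p k k p p o p k k p; work from column 13 back to 1 with k<->p swapped.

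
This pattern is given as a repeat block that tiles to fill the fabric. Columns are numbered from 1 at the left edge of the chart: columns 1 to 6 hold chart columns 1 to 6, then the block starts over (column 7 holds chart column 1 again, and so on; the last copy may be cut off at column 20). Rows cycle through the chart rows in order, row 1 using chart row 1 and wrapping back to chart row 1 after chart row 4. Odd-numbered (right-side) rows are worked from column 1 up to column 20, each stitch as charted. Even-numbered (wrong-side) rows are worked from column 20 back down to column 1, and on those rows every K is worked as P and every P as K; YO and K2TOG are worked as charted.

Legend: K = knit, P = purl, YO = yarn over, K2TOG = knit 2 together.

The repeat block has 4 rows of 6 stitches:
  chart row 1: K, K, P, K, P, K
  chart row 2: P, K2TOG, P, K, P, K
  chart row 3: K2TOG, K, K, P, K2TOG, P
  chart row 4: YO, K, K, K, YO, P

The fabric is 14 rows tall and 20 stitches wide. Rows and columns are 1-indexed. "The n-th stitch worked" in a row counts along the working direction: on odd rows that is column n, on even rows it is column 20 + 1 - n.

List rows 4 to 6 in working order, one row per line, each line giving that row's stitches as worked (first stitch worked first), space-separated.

Rows as worked:
P YO K YO P P P YO K YO P P P YO K YO P P P YO
K K P K P K K K P K P K K K P K P K K K
K2TOG K P K P K K2TOG K P K P K K2TOG K P K P K K2TOG K

Derivation:
Row 4: chart row 4, WS - tiled (columns 1-20): YO K K K YO P YO K K K YO P YO K K K YO P YO K; work from column 20 back to 1 with K<->P swapped.
Row 5: chart row 1, RS - tile across columns 1-20 and work as-is.
Row 6: chart row 2, WS - tiled (columns 1-20): P K2TOG P K P K P K2TOG P K P K P K2TOG P K P K P K2TOG; work from column 20 back to 1 with K<->P swapped.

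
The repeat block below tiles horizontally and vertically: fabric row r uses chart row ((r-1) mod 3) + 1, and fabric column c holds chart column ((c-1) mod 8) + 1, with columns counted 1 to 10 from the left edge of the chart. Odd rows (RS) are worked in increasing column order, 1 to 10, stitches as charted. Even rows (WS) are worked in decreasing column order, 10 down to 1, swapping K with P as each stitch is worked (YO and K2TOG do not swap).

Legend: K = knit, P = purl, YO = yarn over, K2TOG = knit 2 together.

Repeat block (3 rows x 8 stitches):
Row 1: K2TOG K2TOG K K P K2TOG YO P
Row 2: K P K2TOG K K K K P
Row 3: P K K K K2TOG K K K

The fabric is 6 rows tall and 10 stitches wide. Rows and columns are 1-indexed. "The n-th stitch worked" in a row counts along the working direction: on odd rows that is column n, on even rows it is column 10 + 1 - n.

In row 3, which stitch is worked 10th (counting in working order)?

Result:
K

Derivation:
Row 3 uses chart row ((3-1) mod 3)+1 = 3. Row 3 is odd, so RS.
Chart row 3 tiled across columns 1-10: P K K K K2TOG K K K P K
Right side: take the tiled row as-is (worked left to right from column 1).
The 10th stitch worked is K.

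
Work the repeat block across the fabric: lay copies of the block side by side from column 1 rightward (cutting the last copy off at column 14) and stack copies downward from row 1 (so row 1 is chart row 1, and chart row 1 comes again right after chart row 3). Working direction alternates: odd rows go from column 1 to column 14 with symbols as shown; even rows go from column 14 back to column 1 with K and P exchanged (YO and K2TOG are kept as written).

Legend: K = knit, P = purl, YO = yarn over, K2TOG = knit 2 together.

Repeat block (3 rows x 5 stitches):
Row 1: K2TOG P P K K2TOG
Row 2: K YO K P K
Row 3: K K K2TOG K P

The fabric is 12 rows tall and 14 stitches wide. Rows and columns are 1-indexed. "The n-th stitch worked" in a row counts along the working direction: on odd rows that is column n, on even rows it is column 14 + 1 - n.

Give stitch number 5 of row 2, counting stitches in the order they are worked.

Row 2: (2-1) mod 3 = 1, so use chart row 2. Even row -> WS.
Chart row 2 tiled across columns 1-14: K YO K P K K YO K P K K YO K P
Wrong side: read the tiled row from column 14 down to 1 and exchange K with P (leave YO, K2TOG).
Row 2 as worked: K P YO P P K P YO P P K P YO P
The 5th stitch worked is P.

Result:
P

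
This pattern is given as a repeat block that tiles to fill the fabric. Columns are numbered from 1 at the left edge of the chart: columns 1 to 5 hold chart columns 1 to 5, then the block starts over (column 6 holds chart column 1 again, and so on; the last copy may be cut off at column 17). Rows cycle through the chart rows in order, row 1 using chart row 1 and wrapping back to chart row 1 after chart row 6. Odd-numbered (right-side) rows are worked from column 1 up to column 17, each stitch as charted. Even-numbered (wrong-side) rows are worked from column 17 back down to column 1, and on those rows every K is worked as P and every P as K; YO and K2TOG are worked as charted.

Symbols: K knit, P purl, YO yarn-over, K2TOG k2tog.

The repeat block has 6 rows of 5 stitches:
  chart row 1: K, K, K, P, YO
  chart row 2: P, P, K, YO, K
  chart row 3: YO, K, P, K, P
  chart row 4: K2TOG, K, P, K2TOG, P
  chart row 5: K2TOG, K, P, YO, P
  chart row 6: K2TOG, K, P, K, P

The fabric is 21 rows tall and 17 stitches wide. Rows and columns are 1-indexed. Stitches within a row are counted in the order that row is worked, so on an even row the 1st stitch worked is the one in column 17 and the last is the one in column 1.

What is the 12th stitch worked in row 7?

Row 7 uses chart row ((7-1) mod 6)+1 = 1. Row 7 is odd, so RS.
Chart row 1 tiled across columns 1-17: K K K P YO K K K P YO K K K P YO K K
RS: work column 1 to column 17, symbols as charted — the tiled row is the row as worked.
The 12th stitch worked is K.

Stitch:
K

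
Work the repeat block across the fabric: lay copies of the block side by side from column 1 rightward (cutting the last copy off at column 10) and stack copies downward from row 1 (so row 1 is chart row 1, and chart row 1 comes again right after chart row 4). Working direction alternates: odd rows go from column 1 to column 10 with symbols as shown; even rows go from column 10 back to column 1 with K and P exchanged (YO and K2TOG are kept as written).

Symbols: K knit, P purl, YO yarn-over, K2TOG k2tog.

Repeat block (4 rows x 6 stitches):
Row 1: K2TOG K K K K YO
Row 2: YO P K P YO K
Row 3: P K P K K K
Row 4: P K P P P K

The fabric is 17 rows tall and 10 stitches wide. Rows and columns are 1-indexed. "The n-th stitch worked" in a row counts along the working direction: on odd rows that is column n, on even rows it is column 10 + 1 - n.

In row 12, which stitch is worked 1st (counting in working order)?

Row 12 uses chart row ((12-1) mod 4)+1 = 4. Row 12 is even, so WS.
Chart row 4 tiled across columns 1-10: P K P P P K P K P P
Wrong side: read the tiled row from column 10 down to 1 and exchange K with P (leave YO, K2TOG).
Row 12 as worked: K K P K P K K K P K
Counting 1 along the worked row gives K.

Stitch:
K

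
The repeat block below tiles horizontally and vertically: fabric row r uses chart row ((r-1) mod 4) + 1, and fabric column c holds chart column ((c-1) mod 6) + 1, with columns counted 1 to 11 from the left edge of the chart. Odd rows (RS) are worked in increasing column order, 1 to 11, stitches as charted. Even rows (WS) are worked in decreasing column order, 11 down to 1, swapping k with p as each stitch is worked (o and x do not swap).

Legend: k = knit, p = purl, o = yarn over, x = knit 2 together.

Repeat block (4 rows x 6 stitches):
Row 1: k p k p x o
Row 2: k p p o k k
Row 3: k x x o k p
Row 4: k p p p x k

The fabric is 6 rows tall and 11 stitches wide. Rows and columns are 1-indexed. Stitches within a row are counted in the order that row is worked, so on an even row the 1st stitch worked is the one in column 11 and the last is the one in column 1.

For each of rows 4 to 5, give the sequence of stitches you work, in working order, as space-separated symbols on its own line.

Row 4: chart row 4, WS - tiled (columns 1-11): k p p p x k k p p p x; work from column 11 back to 1 with k<->p swapped.
Row 5: chart row 1, RS - tile across columns 1-11 and work as-is.

== ROWS AS WORKED ==
x k k k p p x k k k p
k p k p x o k p k p x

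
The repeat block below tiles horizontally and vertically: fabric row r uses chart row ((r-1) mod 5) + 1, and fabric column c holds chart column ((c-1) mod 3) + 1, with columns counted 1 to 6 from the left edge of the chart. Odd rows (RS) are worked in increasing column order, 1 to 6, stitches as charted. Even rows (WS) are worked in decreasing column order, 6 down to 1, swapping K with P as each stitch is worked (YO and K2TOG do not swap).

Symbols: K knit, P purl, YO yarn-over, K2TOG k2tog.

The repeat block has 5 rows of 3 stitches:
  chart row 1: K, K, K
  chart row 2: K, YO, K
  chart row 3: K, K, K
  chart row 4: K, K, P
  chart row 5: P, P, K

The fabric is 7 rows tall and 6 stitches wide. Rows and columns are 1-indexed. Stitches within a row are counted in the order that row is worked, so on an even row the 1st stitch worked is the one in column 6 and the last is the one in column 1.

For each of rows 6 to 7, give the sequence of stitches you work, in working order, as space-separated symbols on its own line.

== ROWS AS WORKED ==
P P P P P P
K YO K K YO K

Derivation:
Row 6: chart row 1, WS - tiled (columns 1-6): K K K K K K; work from column 6 back to 1 with K<->P swapped.
Row 7: chart row 2, RS - tile across columns 1-6 and work as-is.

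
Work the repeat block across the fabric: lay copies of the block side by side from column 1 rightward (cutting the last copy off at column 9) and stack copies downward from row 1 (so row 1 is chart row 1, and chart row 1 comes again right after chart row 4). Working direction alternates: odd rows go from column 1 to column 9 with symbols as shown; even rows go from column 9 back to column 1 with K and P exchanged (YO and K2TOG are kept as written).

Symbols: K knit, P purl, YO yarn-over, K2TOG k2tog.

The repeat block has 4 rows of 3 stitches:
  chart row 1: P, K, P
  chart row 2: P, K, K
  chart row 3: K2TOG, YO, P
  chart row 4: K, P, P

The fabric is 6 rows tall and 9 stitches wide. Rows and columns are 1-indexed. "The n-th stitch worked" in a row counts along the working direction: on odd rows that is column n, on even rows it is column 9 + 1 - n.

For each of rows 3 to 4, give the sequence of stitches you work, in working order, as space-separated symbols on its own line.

Rows as worked:
K2TOG YO P K2TOG YO P K2TOG YO P
K K P K K P K K P

Derivation:
Row 3: chart row 3, RS - tile across columns 1-9 and work as-is.
Row 4: chart row 4, WS - tiled (columns 1-9): K P P K P P K P P; work from column 9 back to 1 with K<->P swapped.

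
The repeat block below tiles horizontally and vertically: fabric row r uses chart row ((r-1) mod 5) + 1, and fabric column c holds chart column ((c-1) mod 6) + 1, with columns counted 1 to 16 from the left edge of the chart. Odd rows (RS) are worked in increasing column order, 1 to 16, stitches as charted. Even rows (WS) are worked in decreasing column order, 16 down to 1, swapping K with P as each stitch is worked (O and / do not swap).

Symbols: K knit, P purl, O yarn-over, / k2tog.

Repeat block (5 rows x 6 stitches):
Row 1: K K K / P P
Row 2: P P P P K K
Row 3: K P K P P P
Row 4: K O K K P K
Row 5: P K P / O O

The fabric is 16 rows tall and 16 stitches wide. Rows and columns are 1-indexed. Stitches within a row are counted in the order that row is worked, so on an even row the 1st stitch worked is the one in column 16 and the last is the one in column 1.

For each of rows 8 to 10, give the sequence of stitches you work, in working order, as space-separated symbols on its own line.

Result:
K P K P K K K P K P K K K P K P
K O K K P K K O K K P K K O K K
/ K P K O O / K P K O O / K P K

Derivation:
Row 8: chart row 3, WS - tiled (columns 1-16): K P K P P P K P K P P P K P K P; work from column 16 back to 1 with K<->P swapped.
Row 9: chart row 4, RS - tile across columns 1-16 and work as-is.
Row 10: chart row 5, WS - tiled (columns 1-16): P K P / O O P K P / O O P K P /; work from column 16 back to 1 with K<->P swapped.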